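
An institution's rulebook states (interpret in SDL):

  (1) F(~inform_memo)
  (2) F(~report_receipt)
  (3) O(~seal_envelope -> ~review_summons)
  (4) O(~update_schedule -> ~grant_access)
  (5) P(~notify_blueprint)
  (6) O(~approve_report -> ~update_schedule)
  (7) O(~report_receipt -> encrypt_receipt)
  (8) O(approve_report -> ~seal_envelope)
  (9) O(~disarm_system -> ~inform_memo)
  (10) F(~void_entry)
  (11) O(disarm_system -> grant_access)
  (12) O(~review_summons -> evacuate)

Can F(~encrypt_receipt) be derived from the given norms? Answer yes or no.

Premise 7 is O(~report_receipt -> encrypt_receipt), but O(~report_receipt) is not derivable from the premises, so it does not yield O(encrypt_receipt).
No other premise forces O(encrypt_receipt). An ideal world satisfying every premise can still have ~encrypt_receipt true, so F(~encrypt_receipt) is not derivable.

No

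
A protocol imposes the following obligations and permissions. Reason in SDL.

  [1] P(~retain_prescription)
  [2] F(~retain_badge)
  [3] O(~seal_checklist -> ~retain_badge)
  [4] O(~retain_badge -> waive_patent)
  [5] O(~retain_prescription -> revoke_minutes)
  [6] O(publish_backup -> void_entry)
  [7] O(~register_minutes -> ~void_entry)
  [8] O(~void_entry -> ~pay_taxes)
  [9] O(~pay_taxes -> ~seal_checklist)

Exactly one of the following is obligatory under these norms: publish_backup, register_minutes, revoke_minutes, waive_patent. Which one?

register_minutes

Premise 2, F(~retain_badge), is equivalent to O(retain_badge).
Premise 3, O(~seal_checklist -> ~retain_badge), contraposes to O(retain_badge -> seal_checklist); with O(retain_badge) we get O(seal_checklist).
Premise 9, O(~pay_taxes -> ~seal_checklist), contraposes to O(seal_checklist -> pay_taxes); with O(seal_checklist) we get O(pay_taxes).
Premise 8 is O(~void_entry -> ~pay_taxes); contrapositively O(pay_taxes -> void_entry). Since O(pay_taxes) holds, K gives O(void_entry).
Premise 7 is O(~register_minutes -> ~void_entry); contrapositively O(void_entry -> register_minutes). Since O(void_entry) holds, K gives O(register_minutes).
So O(register_minutes) holds — register_minutes is obligatory. None of the other listed options is made obligatory by any chain of premises.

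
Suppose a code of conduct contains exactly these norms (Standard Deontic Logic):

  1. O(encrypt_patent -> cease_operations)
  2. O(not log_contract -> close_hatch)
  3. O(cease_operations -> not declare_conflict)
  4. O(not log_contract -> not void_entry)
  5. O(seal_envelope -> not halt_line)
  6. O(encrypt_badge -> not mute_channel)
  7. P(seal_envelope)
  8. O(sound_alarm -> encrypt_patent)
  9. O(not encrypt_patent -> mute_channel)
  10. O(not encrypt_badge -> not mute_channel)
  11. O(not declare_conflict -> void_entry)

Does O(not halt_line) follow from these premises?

No

Premise 5 is O(seal_envelope -> not halt_line), but O(seal_envelope) is not derivable from the premises (the permission P(seal_envelope) asserts only not O(not seal_envelope), not O(seal_envelope)), so it does not yield O(not halt_line).
No other premise forces O(not halt_line). An ideal world satisfying every premise can still have not halt_line false, so O(not halt_line) is not derivable.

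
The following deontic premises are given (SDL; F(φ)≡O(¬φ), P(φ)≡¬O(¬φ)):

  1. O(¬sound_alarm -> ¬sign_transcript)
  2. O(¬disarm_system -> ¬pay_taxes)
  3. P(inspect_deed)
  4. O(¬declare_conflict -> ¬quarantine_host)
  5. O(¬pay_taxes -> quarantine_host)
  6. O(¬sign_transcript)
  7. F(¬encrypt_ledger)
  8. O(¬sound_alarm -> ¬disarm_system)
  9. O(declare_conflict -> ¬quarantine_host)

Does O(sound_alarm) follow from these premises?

Premises 9 and 4 are O(declare_conflict -> ¬quarantine_host) and O(¬declare_conflict -> ¬quarantine_host); every ideal world satisfies declare_conflict or ¬declare_conflict, so in either case ¬quarantine_host holds — hence O(¬quarantine_host).
Premise 5, O(¬pay_taxes -> quarantine_host), contraposes to O(¬quarantine_host -> pay_taxes); with O(¬quarantine_host) we get O(pay_taxes).
Premise 2 is O(¬disarm_system -> ¬pay_taxes); contrapositively O(pay_taxes -> disarm_system). Since O(pay_taxes) holds, K gives O(disarm_system).
Premise 8 is O(¬sound_alarm -> ¬disarm_system); contrapositively O(disarm_system -> sound_alarm). Since O(disarm_system) holds, K gives O(sound_alarm).
Premises 1, 3, 6, 7 do not contribute to this derivation.
So O(sound_alarm) follows.

Yes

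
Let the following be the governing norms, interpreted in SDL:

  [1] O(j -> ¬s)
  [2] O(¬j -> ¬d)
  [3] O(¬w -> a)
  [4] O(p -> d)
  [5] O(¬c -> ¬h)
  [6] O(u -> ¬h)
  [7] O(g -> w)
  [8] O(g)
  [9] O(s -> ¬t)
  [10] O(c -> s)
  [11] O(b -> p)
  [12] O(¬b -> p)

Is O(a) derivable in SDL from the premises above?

Premise 3 is O(¬w -> a), but O(¬w) is not derivable from the premises, so it does not yield O(a).
No other premise forces O(a). An ideal world satisfying every premise can still have a false, so O(a) is not derivable.

No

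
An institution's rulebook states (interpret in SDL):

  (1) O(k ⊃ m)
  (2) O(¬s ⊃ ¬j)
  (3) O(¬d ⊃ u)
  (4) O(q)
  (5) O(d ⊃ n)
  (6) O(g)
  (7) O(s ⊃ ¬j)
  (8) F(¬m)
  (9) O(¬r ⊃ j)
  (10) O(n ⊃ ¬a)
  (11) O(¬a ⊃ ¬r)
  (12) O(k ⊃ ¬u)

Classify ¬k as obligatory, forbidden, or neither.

Obligatory

Premises 2 and 7 cover both cases: O(¬s ⊃ ¬j) and O(s ⊃ ¬j). Since ¬s ∨ s is a tautology, O(¬j) follows.
Premise 9 is O(¬r ⊃ j); contrapositively O(¬j ⊃ r). Since O(¬j) holds, K gives O(r).
The contrapositive of premise 11 (O(¬a ⊃ ¬r)) is O(r ⊃ a), and O(r) is already established, so O(a).
Premise 10, O(n ⊃ ¬a), contraposes to O(a ⊃ ¬n); with O(a) we get O(¬n).
Premise 5 is O(d ⊃ n); contrapositively O(¬n ⊃ ¬d). Since O(¬n) holds, K gives O(¬d).
Applying K to premise 3 (O(¬d ⊃ u)) and O(¬d) yields O(u).
Premise 12 is O(k ⊃ ¬u); contrapositively O(u ⊃ ¬k). Since O(u) holds, K gives O(¬k).
Premises 1, 4, 6, 8 do not contribute to this derivation.
Hence ¬k is obligatory.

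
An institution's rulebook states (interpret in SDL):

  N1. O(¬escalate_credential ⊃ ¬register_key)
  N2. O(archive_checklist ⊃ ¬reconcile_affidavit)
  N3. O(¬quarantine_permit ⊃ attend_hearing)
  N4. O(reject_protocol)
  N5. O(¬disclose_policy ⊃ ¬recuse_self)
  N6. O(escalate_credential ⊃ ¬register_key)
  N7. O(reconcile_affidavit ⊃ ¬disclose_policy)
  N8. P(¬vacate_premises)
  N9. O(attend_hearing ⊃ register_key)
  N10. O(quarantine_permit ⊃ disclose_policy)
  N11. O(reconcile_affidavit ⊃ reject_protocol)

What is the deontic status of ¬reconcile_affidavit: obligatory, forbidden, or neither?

Premises 6 and 1 are O(escalate_credential ⊃ ¬register_key) and O(¬escalate_credential ⊃ ¬register_key); every ideal world satisfies escalate_credential or ¬escalate_credential, so in either case ¬register_key holds — hence O(¬register_key).
Premise 9 is O(attend_hearing ⊃ register_key); contrapositively O(¬register_key ⊃ ¬attend_hearing). Since O(¬register_key) holds, K gives O(¬attend_hearing).
Premise 3, O(¬quarantine_permit ⊃ attend_hearing), contraposes to O(¬attend_hearing ⊃ quarantine_permit); with O(¬attend_hearing) we get O(quarantine_permit).
From O(quarantine_permit) and premise 10, O(quarantine_permit ⊃ disclose_policy), we obtain O(disclose_policy).
Premise 7 is O(reconcile_affidavit ⊃ ¬disclose_policy); contrapositively O(disclose_policy ⊃ ¬reconcile_affidavit). Since O(disclose_policy) holds, K gives O(¬reconcile_affidavit).
Premises 2, 4, 5, 8, 11 do not contribute to this derivation.
Hence ¬reconcile_affidavit is obligatory.

Obligatory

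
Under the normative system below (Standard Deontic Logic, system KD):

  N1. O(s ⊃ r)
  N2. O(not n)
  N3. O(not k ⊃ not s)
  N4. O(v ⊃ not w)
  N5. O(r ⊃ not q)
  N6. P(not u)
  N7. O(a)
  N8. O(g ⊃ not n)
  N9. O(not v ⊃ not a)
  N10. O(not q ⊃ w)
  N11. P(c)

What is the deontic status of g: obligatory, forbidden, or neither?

Premise 8 is O(g ⊃ not n); even if O(not n) held, inferring O(g) would be affirming the consequent — invalid.
No premise or chain of K-axiom applications forces O(g), and none forces O(not g). So g is neither obligatory nor forbidden under these norms.

Neither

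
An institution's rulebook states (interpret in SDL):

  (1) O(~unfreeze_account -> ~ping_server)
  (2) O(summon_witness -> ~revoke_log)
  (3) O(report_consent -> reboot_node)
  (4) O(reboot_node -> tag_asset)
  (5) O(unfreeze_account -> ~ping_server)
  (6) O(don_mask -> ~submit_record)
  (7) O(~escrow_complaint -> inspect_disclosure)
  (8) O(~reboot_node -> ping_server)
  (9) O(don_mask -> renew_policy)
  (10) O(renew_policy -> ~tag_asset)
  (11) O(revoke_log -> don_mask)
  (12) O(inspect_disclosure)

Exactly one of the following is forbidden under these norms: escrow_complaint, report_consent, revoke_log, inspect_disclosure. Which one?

By case analysis on unfreeze_account: premise 5 gives O(unfreeze_account -> ~ping_server) and premise 1 gives O(~unfreeze_account -> ~ping_server), so O(~ping_server) either way.
Premise 8 is O(~reboot_node -> ping_server); contrapositively O(~ping_server -> reboot_node). Since O(~ping_server) holds, K gives O(reboot_node).
From O(reboot_node) and premise 4, O(reboot_node -> tag_asset), we obtain O(tag_asset).
The contrapositive of premise 10 (O(renew_policy -> ~tag_asset)) is O(tag_asset -> ~renew_policy), and O(tag_asset) is already established, so O(~renew_policy).
The contrapositive of premise 9 (O(don_mask -> renew_policy)) is O(~renew_policy -> ~don_mask), and O(~renew_policy) is already established, so O(~don_mask).
Premise 11, O(revoke_log -> don_mask), contraposes to O(~don_mask -> ~revoke_log); with O(~don_mask) we get O(~revoke_log).
So O(~revoke_log) holds, i.e. revoke_log is forbidden. None of the other listed options is forbidden under the premises.

revoke_log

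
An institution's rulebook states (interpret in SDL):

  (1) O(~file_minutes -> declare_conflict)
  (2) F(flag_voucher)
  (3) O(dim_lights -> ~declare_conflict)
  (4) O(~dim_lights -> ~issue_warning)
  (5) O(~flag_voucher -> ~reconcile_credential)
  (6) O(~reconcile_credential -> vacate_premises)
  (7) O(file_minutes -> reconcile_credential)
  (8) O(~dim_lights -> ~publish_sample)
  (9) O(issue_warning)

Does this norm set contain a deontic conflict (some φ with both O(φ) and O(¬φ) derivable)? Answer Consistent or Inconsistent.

Inconsistent

Premise 9 gives O(issue_warning).
The contrapositive of premise 4 (O(~dim_lights -> ~issue_warning)) is O(issue_warning -> dim_lights), and O(issue_warning) is already established, so O(dim_lights).
With premise 3, O(dim_lights -> ~declare_conflict), the K-axiom yields O(~declare_conflict).
Premise 1, O(~file_minutes -> declare_conflict), contraposes to O(~declare_conflict -> file_minutes); with O(~declare_conflict) we get O(file_minutes).
Premise 7 is O(file_minutes -> reconcile_credential); since O(file_minutes), deontic closure gives O(reconcile_credential).
Premise 5 is O(~flag_voucher -> ~reconcile_credential); contrapositively O(reconcile_credential -> flag_voucher). Since O(reconcile_credential) holds, K gives O(flag_voucher).
However, F(flag_voucher) at premise 2 amounts to O(~flag_voucher).
We now have both O(flag_voucher) and O(~flag_voucher) — flag_voucher is simultaneously obligatory and forbidden, violating the D-axiom.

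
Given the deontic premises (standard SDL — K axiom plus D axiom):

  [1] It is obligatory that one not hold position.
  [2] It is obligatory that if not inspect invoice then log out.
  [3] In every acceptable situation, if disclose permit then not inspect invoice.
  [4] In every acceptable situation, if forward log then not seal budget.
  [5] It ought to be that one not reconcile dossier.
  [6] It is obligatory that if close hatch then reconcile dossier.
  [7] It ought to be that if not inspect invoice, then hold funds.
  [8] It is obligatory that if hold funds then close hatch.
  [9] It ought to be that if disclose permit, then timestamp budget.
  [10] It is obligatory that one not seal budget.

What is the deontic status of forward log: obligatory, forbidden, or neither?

Neither

Premise 4 is O(forward_log → ¬seal_budget); even if O(¬seal_budget) held, inferring O(forward_log) would be affirming the consequent — invalid.
No premise or chain of K-axiom applications forces O(forward_log), and none forces O(¬forward_log). So forward_log is neither obligatory nor forbidden under these norms.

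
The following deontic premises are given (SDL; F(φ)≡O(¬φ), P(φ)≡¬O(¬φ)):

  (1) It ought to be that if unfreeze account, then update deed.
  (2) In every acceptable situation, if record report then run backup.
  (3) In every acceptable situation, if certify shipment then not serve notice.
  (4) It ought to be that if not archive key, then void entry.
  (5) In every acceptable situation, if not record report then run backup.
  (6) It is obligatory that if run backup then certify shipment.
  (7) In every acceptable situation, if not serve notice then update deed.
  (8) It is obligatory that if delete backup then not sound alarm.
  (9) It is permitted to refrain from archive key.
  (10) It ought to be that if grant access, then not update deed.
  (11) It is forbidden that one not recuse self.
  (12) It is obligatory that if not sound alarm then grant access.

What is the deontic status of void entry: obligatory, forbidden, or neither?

Premise 4 is O(¬archive_key → void_entry), but O(¬archive_key) is not derivable from the premises (the permission P(¬archive_key) asserts only ¬O(archive_key), not O(¬archive_key)), so it does not yield O(void_entry).
No premise or chain of K-axiom applications forces O(void_entry), and none forces O(¬void_entry). So void_entry is neither obligatory nor forbidden under these norms.

Neither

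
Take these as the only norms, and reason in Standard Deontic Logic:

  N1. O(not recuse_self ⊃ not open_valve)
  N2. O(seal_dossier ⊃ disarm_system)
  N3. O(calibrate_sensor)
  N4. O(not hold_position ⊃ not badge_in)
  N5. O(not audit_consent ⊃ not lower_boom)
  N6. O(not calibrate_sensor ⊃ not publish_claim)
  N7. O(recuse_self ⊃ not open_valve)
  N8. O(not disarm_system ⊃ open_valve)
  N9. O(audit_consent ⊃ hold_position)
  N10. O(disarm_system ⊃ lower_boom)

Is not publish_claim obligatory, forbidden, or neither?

Neither

Premise 6 is O(not calibrate_sensor ⊃ not publish_claim), but O(not calibrate_sensor) is not derivable from the premises, so it does not yield O(not publish_claim).
No premise or chain of K-axiom applications forces O(not publish_claim), and none forces O(publish_claim). So not publish_claim is neither obligatory nor forbidden under these norms.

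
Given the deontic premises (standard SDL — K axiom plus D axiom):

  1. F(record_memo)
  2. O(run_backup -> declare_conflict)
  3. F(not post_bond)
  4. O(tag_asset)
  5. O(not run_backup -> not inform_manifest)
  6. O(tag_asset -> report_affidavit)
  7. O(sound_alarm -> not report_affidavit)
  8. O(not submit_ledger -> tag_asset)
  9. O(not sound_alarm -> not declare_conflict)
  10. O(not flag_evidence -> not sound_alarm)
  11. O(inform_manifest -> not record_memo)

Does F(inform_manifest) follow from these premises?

Premise 4 states O(tag_asset) outright.
Premise 6 is O(tag_asset -> report_affidavit); since O(tag_asset), deontic closure gives O(report_affidavit).
The contrapositive of premise 7 (O(sound_alarm -> not report_affidavit)) is O(report_affidavit -> not sound_alarm), and O(report_affidavit) is already established, so O(not sound_alarm).
Applying K to premise 9 (O(not sound_alarm -> not declare_conflict)) and O(not sound_alarm) yields O(not declare_conflict).
Premise 2 is O(run_backup -> declare_conflict); contrapositively O(not declare_conflict -> not run_backup). Since O(not declare_conflict) holds, K gives O(not run_backup).
Applying K to premise 5 (O(not run_backup -> not inform_manifest)) and O(not run_backup) yields O(not inform_manifest).
Premises 1, 3, 8, 10, 11 do not contribute to this derivation.
So O(not inform_manifest) holds, i.e. F(inform_manifest). The claim follows.

Yes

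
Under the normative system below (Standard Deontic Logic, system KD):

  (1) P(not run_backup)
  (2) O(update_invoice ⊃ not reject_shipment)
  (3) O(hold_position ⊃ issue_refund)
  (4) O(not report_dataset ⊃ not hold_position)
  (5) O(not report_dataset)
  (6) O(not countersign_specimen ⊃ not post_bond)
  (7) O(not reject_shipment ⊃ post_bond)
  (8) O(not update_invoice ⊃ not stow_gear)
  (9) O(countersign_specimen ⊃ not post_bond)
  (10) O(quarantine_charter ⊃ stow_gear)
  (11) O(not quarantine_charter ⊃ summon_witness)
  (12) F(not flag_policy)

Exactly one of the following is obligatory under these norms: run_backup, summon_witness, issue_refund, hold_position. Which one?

summon_witness

By case analysis on countersign_specimen: premise 9 gives O(countersign_specimen ⊃ not post_bond) and premise 6 gives O(not countersign_specimen ⊃ not post_bond), so O(not post_bond) either way.
Premise 7, O(not reject_shipment ⊃ post_bond), contraposes to O(not post_bond ⊃ reject_shipment); with O(not post_bond) we get O(reject_shipment).
Premise 2, O(update_invoice ⊃ not reject_shipment), contraposes to O(reject_shipment ⊃ not update_invoice); with O(reject_shipment) we get O(not update_invoice).
Applying K to premise 8 (O(not update_invoice ⊃ not stow_gear)) and O(not update_invoice) yields O(not stow_gear).
Premise 10 is O(quarantine_charter ⊃ stow_gear); contrapositively O(not stow_gear ⊃ not quarantine_charter). Since O(not stow_gear) holds, K gives O(not quarantine_charter).
From O(not quarantine_charter) and premise 11, O(not quarantine_charter ⊃ summon_witness), we obtain O(summon_witness).
So O(summon_witness) holds — summon_witness is obligatory. None of the other listed options is made obligatory by any chain of premises.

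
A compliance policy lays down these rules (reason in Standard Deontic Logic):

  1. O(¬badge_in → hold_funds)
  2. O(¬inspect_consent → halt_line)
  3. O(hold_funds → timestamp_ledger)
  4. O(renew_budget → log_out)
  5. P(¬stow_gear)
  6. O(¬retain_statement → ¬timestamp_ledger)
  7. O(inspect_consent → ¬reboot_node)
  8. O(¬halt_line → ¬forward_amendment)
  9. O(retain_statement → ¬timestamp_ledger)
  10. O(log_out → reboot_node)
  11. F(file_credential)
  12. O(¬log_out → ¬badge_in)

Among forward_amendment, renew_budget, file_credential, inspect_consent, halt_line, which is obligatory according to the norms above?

halt_line

Premises 9 and 6 are O(retain_statement → ¬timestamp_ledger) and O(¬retain_statement → ¬timestamp_ledger); every ideal world satisfies retain_statement or ¬retain_statement, so in either case ¬timestamp_ledger holds — hence O(¬timestamp_ledger).
Premise 3 is O(hold_funds → timestamp_ledger); contrapositively O(¬timestamp_ledger → ¬hold_funds). Since O(¬timestamp_ledger) holds, K gives O(¬hold_funds).
The contrapositive of premise 1 (O(¬badge_in → hold_funds)) is O(¬hold_funds → badge_in), and O(¬hold_funds) is already established, so O(badge_in).
Premise 12, O(¬log_out → ¬badge_in), contraposes to O(badge_in → log_out); with O(badge_in) we get O(log_out).
From O(log_out) and premise 10, O(log_out → reboot_node), we obtain O(reboot_node).
Premise 7, O(inspect_consent → ¬reboot_node), contraposes to O(reboot_node → ¬inspect_consent); with O(reboot_node) we get O(¬inspect_consent).
Premise 2 is O(¬inspect_consent → halt_line); since O(¬inspect_consent), deontic closure gives O(halt_line).
So O(halt_line) holds — halt_line is obligatory. None of the other listed options is made obligatory by any chain of premises.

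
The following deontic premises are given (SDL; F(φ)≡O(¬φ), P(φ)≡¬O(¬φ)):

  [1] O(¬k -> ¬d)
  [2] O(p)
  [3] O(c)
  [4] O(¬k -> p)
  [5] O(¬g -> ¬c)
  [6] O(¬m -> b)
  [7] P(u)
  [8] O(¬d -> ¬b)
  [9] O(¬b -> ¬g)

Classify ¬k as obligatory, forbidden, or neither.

From premise 3 we have O(c).
Premise 5, O(¬g -> ¬c), contraposes to O(c -> g); with O(c) we get O(g).
Premise 9 is O(¬b -> ¬g); contrapositively O(g -> b). Since O(g) holds, K gives O(b).
Premise 8, O(¬d -> ¬b), contraposes to O(b -> d); with O(b) we get O(d).
Premise 1, O(¬k -> ¬d), contraposes to O(d -> k); with O(d) we get O(k).
Premises 2, 4, 6, 7 do not contribute to this derivation.
Thus O(k), which is F(¬k): ¬k is forbidden.

Forbidden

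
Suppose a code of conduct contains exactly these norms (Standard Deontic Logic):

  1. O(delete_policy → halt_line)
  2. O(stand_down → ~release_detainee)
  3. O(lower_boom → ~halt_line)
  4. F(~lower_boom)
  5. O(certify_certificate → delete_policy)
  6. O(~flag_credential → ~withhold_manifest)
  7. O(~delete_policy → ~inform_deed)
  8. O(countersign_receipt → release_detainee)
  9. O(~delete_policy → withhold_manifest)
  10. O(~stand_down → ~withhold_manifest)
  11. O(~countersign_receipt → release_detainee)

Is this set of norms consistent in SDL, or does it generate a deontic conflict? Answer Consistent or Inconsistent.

Premises 11 and 8 cover both cases: O(~countersign_receipt → release_detainee) and O(countersign_receipt → release_detainee). Since ~countersign_receipt ∨ countersign_receipt is a tautology, O(release_detainee) follows.
The contrapositive of premise 2 (O(stand_down → ~release_detainee)) is O(release_detainee → ~stand_down), and O(release_detainee) is already established, so O(~stand_down).
Applying K to premise 10 (O(~stand_down → ~withhold_manifest)) and O(~stand_down) yields O(~withhold_manifest).
The contrapositive of premise 9 (O(~delete_policy → withhold_manifest)) is O(~withhold_manifest → delete_policy), and O(~withhold_manifest) is already established, so O(delete_policy).
Applying K to premise 1 (O(delete_policy → halt_line)) and O(delete_policy) yields O(halt_line).
Premise 3, O(lower_boom → ~halt_line), contraposes to O(halt_line → ~lower_boom); with O(halt_line) we get O(~lower_boom).
But premise 4, F(~lower_boom), means O(lower_boom).
We now have both O(~lower_boom) and O(lower_boom) — lower_boom is simultaneously obligatory and forbidden, violating the D-axiom.

Inconsistent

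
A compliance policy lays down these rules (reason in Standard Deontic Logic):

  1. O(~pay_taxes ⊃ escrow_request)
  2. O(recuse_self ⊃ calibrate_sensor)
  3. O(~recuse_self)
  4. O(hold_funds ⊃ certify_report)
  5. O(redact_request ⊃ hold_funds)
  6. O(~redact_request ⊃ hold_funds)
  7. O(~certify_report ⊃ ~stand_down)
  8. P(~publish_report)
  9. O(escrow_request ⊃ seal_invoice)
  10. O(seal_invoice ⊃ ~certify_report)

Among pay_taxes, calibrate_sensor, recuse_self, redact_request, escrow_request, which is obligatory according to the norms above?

Premises 6 and 5 cover both cases: O(~redact_request ⊃ hold_funds) and O(redact_request ⊃ hold_funds). Since ~redact_request ∨ redact_request is a tautology, O(hold_funds) follows.
Premise 4 is O(hold_funds ⊃ certify_report); since O(hold_funds), deontic closure gives O(certify_report).
The contrapositive of premise 10 (O(seal_invoice ⊃ ~certify_report)) is O(certify_report ⊃ ~seal_invoice), and O(certify_report) is already established, so O(~seal_invoice).
The contrapositive of premise 9 (O(escrow_request ⊃ seal_invoice)) is O(~seal_invoice ⊃ ~escrow_request), and O(~seal_invoice) is already established, so O(~escrow_request).
The contrapositive of premise 1 (O(~pay_taxes ⊃ escrow_request)) is O(~escrow_request ⊃ pay_taxes), and O(~escrow_request) is already established, so O(pay_taxes).
So O(pay_taxes) holds — pay_taxes is obligatory. None of the other listed options is made obligatory by any chain of premises.

pay_taxes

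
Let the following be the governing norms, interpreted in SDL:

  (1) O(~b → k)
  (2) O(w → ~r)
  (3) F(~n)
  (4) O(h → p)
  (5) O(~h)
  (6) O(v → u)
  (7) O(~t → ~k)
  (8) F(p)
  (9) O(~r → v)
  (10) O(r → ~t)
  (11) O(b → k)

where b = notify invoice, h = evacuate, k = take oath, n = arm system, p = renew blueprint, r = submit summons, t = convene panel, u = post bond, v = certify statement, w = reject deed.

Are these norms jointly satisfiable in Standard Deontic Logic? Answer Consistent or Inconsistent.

Consistent

Premise 4 is O(h → p), but O(h) is not derivable from the premises, so it does not yield O(p).
So O(p) is not derivable, and the apparent clash with O(~p) does not arise.
A world satisfying every obligation exists (e.g. b=false, h=false, k=true, n=true, p=false, r=false, t=true, u=true, v=true, w=false); no atom is both obligatory and forbidden, so the set is consistent.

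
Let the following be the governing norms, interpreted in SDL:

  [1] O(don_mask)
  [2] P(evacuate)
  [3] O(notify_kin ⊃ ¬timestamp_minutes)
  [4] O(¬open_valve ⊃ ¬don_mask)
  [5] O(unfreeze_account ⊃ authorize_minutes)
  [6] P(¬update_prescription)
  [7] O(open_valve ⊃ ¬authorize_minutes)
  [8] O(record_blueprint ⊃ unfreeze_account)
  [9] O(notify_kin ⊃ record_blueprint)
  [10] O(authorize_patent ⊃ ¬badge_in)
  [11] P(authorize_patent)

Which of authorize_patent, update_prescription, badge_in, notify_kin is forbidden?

From premise 1 we have O(don_mask).
Premise 4 is O(¬open_valve ⊃ ¬don_mask); contrapositively O(don_mask ⊃ open_valve). Since O(don_mask) holds, K gives O(open_valve).
With premise 7, O(open_valve ⊃ ¬authorize_minutes), the K-axiom yields O(¬authorize_minutes).
Premise 5 is O(unfreeze_account ⊃ authorize_minutes); contrapositively O(¬authorize_minutes ⊃ ¬unfreeze_account). Since O(¬authorize_minutes) holds, K gives O(¬unfreeze_account).
The contrapositive of premise 8 (O(record_blueprint ⊃ unfreeze_account)) is O(¬unfreeze_account ⊃ ¬record_blueprint), and O(¬unfreeze_account) is already established, so O(¬record_blueprint).
The contrapositive of premise 9 (O(notify_kin ⊃ record_blueprint)) is O(¬record_blueprint ⊃ ¬notify_kin), and O(¬record_blueprint) is already established, so O(¬notify_kin).
So O(¬notify_kin) holds, i.e. notify_kin is forbidden. None of the other listed options is forbidden under the premises.

notify_kin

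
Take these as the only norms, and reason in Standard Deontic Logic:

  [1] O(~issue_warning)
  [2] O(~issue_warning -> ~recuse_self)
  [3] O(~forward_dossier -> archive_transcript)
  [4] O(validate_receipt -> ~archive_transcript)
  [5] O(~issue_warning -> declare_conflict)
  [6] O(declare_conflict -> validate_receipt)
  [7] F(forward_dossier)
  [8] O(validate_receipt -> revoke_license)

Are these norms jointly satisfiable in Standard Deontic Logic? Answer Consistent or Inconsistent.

Inconsistent

Premise 7, F(forward_dossier), is equivalent to O(~forward_dossier).
From O(~forward_dossier) and premise 3, O(~forward_dossier -> archive_transcript), we obtain O(archive_transcript).
The contrapositive of premise 4 (O(validate_receipt -> ~archive_transcript)) is O(archive_transcript -> ~validate_receipt), and O(archive_transcript) is already established, so O(~validate_receipt).
Premise 6 is O(declare_conflict -> validate_receipt); contrapositively O(~validate_receipt -> ~declare_conflict). Since O(~validate_receipt) holds, K gives O(~declare_conflict).
The contrapositive of premise 5 (O(~issue_warning -> declare_conflict)) is O(~declare_conflict -> issue_warning), and O(~declare_conflict) is already established, so O(issue_warning).
Yet premise 1 states O(~issue_warning).
We now have both O(issue_warning) and O(~issue_warning) — issue_warning is simultaneously obligatory and forbidden, violating the D-axiom.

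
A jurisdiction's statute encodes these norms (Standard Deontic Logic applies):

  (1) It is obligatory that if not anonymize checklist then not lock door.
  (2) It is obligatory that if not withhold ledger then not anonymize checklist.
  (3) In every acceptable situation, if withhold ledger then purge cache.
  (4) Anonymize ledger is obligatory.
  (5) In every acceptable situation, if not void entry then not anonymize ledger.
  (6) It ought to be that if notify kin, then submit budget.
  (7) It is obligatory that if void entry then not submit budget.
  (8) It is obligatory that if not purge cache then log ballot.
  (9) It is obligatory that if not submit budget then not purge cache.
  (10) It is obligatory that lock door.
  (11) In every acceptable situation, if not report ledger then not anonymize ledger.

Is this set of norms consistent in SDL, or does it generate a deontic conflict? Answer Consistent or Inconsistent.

Premise 10 gives O(lock_door).
The contrapositive of premise 1 (O(¬anonymize_checklist → ¬lock_door)) is O(lock_door → anonymize_checklist), and O(lock_door) is already established, so O(anonymize_checklist).
The contrapositive of premise 2 (O(¬withhold_ledger → ¬anonymize_checklist)) is O(anonymize_checklist → withhold_ledger), and O(anonymize_checklist) is already established, so O(withhold_ledger).
Applying K to premise 3 (O(withhold_ledger → purge_cache)) and O(withhold_ledger) yields O(purge_cache).
The contrapositive of premise 9 (O(¬submit_budget → ¬purge_cache)) is O(purge_cache → submit_budget), and O(purge_cache) is already established, so O(submit_budget).
Premise 7 is O(void_entry → ¬submit_budget); contrapositively O(submit_budget → ¬void_entry). Since O(submit_budget) holds, K gives O(¬void_entry).
Premise 5 is O(¬void_entry → ¬anonymize_ledger); since O(¬void_entry), deontic closure gives O(¬anonymize_ledger).
But premise 4 directly asserts O(anonymize_ledger).
We now have both O(¬anonymize_ledger) and O(anonymize_ledger) — anonymize_ledger is simultaneously obligatory and forbidden, violating the D-axiom.

Inconsistent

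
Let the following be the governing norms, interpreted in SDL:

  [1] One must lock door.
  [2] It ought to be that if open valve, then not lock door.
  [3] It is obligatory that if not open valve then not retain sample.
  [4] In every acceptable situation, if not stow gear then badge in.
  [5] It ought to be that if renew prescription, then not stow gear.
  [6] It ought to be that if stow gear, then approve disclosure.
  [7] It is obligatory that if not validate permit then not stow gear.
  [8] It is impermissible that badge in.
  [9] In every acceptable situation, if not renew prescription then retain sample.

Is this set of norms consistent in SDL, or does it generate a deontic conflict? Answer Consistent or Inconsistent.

Inconsistent

From premise 1 we have O(lock_door).
The contrapositive of premise 2 (O(open_valve → ¬lock_door)) is O(lock_door → ¬open_valve), and O(lock_door) is already established, so O(¬open_valve).
Applying K to premise 3 (O(¬open_valve → ¬retain_sample)) and O(¬open_valve) yields O(¬retain_sample).
The contrapositive of premise 9 (O(¬renew_prescription → retain_sample)) is O(¬retain_sample → renew_prescription), and O(¬retain_sample) is already established, so O(renew_prescription).
Premise 5 is O(renew_prescription → ¬stow_gear); since O(renew_prescription), deontic closure gives O(¬stow_gear).
Applying K to premise 4 (O(¬stow_gear → badge_in)) and O(¬stow_gear) yields O(badge_in).
Yet premise 8 is F(badge_in), i.e. O(¬badge_in).
We now have both O(badge_in) and O(¬badge_in) — badge_in is simultaneously obligatory and forbidden, violating the D-axiom.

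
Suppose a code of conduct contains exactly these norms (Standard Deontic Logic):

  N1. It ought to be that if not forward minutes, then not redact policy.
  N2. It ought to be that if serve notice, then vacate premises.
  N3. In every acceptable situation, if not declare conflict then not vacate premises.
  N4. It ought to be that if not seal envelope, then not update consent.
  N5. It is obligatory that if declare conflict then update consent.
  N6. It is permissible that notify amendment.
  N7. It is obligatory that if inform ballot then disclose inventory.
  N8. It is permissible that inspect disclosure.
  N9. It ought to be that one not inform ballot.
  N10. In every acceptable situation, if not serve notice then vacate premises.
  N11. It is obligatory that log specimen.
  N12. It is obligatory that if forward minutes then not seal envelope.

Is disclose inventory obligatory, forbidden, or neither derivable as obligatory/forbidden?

Neither

Premise 7 is O(inform_ballot → disclose_inventory), but O(inform_ballot) is not derivable from the premises, so it does not yield O(disclose_inventory).
No premise or chain of K-axiom applications forces O(disclose_inventory), and none forces O(¬disclose_inventory). So disclose_inventory is neither obligatory nor forbidden under these norms.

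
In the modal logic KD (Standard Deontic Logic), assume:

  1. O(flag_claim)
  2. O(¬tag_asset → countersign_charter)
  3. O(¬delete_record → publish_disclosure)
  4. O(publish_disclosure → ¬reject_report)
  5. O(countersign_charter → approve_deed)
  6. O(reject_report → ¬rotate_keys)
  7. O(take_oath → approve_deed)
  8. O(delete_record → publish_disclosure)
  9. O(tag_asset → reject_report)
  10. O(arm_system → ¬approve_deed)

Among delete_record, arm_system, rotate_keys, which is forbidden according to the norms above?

By case analysis on delete_record: premise 8 gives O(delete_record → publish_disclosure) and premise 3 gives O(¬delete_record → publish_disclosure), so O(publish_disclosure) either way.
With premise 4, O(publish_disclosure → ¬reject_report), the K-axiom yields O(¬reject_report).
The contrapositive of premise 9 (O(tag_asset → reject_report)) is O(¬reject_report → ¬tag_asset), and O(¬reject_report) is already established, so O(¬tag_asset).
From O(¬tag_asset) and premise 2, O(¬tag_asset → countersign_charter), we obtain O(countersign_charter).
Premise 5 is O(countersign_charter → approve_deed); since O(countersign_charter), deontic closure gives O(approve_deed).
Premise 10, O(arm_system → ¬approve_deed), contraposes to O(approve_deed → ¬arm_system); with O(approve_deed) we get O(¬arm_system).
So O(¬arm_system) holds, i.e. arm_system is forbidden. None of the other listed options is forbidden under the premises.

arm_system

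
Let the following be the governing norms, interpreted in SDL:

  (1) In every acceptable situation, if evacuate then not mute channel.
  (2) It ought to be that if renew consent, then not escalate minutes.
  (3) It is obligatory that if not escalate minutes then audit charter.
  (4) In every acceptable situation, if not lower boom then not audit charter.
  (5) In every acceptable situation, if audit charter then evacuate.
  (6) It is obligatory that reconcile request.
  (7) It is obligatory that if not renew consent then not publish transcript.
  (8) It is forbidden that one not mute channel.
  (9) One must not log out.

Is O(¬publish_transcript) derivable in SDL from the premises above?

Premise 8 is F(¬mute_channel), i.e. O(mute_channel).
The contrapositive of premise 1 (O(evacuate → ¬mute_channel)) is O(mute_channel → ¬evacuate), and O(mute_channel) is already established, so O(¬evacuate).
Premise 5, O(audit_charter → evacuate), contraposes to O(¬evacuate → ¬audit_charter); with O(¬evacuate) we get O(¬audit_charter).
Premise 3, O(¬escalate_minutes → audit_charter), contraposes to O(¬audit_charter → escalate_minutes); with O(¬audit_charter) we get O(escalate_minutes).
The contrapositive of premise 2 (O(renew_consent → ¬escalate_minutes)) is O(escalate_minutes → ¬renew_consent), and O(escalate_minutes) is already established, so O(¬renew_consent).
From O(¬renew_consent) and premise 7, O(¬renew_consent → ¬publish_transcript), we obtain O(¬publish_transcript).
Premises 4, 6, 9 do not contribute to this derivation.
So O(¬publish_transcript) follows.

Yes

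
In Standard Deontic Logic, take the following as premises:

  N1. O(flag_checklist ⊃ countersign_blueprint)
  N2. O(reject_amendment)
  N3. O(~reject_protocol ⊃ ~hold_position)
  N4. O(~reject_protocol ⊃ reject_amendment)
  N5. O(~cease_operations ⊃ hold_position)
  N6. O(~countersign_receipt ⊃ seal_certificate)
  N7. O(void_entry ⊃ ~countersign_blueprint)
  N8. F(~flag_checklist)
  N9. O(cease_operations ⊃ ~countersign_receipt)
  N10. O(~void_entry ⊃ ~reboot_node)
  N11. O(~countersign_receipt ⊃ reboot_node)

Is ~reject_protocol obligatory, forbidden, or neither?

Premise 8 is F(~flag_checklist), i.e. O(flag_checklist).
From O(flag_checklist) and premise 1, O(flag_checklist ⊃ countersign_blueprint), we obtain O(countersign_blueprint).
Premise 7 is O(void_entry ⊃ ~countersign_blueprint); contrapositively O(countersign_blueprint ⊃ ~void_entry). Since O(countersign_blueprint) holds, K gives O(~void_entry).
Applying K to premise 10 (O(~void_entry ⊃ ~reboot_node)) and O(~void_entry) yields O(~reboot_node).
The contrapositive of premise 11 (O(~countersign_receipt ⊃ reboot_node)) is O(~reboot_node ⊃ countersign_receipt), and O(~reboot_node) is already established, so O(countersign_receipt).
Premise 9, O(cease_operations ⊃ ~countersign_receipt), contraposes to O(countersign_receipt ⊃ ~cease_operations); with O(countersign_receipt) we get O(~cease_operations).
From O(~cease_operations) and premise 5, O(~cease_operations ⊃ hold_position), we obtain O(hold_position).
Premise 3 is O(~reject_protocol ⊃ ~hold_position); contrapositively O(hold_position ⊃ reject_protocol). Since O(hold_position) holds, K gives O(reject_protocol).
Premises 2, 4, 6 do not contribute to this derivation.
Thus O(reject_protocol), which is F(~reject_protocol): ~reject_protocol is forbidden.

Forbidden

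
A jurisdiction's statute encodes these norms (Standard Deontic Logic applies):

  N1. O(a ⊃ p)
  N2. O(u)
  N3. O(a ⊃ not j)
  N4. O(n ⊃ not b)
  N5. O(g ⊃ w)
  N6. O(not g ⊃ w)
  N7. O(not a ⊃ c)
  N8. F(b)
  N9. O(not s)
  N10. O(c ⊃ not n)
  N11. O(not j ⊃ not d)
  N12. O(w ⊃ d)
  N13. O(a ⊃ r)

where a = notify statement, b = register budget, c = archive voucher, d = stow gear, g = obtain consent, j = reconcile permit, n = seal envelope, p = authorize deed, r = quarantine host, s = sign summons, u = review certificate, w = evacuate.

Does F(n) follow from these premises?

Premises 5 and 6 are O(g ⊃ w) and O(not g ⊃ w); every ideal world satisfies g or not g, so in either case w holds — hence O(w).
From O(w) and premise 12, O(w ⊃ d), we obtain O(d).
Premise 11, O(not j ⊃ not d), contraposes to O(d ⊃ j); with O(d) we get O(j).
Premise 3, O(a ⊃ not j), contraposes to O(j ⊃ not a); with O(j) we get O(not a).
From O(not a) and premise 7, O(not a ⊃ c), we obtain O(c).
With premise 10, O(c ⊃ not n), the K-axiom yields O(not n).
Premises 1, 2, 4, 8, 9, 13 do not contribute to this derivation.
So O(not n) holds, i.e. F(n). The claim follows.

Yes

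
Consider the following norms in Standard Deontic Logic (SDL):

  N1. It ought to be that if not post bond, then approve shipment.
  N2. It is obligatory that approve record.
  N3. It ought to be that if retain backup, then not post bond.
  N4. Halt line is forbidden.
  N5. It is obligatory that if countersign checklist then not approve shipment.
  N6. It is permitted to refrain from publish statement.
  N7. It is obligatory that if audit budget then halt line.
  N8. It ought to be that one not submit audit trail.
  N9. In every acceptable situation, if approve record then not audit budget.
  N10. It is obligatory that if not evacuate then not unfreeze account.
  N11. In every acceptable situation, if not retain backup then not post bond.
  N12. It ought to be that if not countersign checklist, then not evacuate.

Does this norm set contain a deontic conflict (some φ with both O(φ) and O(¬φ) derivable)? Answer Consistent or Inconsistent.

Premise 7 is O(audit_budget → halt_line), but O(audit_budget) is not derivable from the premises, so it does not yield O(halt_line).
So O(halt_line) is not derivable, and the apparent clash with O(¬halt_line) does not arise.
A world satisfying every obligation exists (e.g. approve_record=true, approve_shipment=true, audit_budget=false, countersign_checklist=false, evacuate=false, halt_line=false, post_bond=false, publish_statement=false, retain_backup=false, submit_audit_trail=false, unfreeze_account=false); no atom is both obligatory and forbidden, so the set is consistent.

Consistent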